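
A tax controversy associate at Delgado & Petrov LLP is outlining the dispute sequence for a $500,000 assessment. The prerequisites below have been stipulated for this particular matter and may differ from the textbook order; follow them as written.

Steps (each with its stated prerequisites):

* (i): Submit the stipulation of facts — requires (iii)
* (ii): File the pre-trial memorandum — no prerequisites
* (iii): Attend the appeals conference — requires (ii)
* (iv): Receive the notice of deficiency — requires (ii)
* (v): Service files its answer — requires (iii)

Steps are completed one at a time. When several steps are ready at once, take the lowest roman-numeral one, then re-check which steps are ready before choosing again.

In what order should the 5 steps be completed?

(ii), (iii), (i), (iv), (v)

Only (ii) has no prerequisites, so it is first.
Ready: (iii) and (iv). (iii) has the earlier label → (iii).
Ready: (i), (iv) and (v). (i) has the earlier label → (i).
Now (iv) and (v) have their prerequisites met. (iv) has the earlier label, so (iv) next.
(v) needed (iii), now all done → (v).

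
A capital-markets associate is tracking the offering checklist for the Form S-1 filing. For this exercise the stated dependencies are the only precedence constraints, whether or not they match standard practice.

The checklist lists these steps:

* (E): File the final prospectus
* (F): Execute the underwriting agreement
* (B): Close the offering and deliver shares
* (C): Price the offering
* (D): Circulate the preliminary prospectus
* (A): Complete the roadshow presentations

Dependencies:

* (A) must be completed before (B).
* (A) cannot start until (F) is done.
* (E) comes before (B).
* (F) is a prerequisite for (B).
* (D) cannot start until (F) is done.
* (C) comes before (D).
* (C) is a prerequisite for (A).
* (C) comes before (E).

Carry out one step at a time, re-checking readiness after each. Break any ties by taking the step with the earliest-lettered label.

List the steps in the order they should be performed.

(C) → (E) → (F) → (A) → (B) → (D)

Nothing is required for (C) and (F). (C) has the earlier label → (C) first.
(E) now also ready, so the ready set is {(E), (F)}; (E) has the earlier label → (E).
Next only (F) has its prerequisites met → (F).
(A) and (D) are both available; (A) has the earlier label → (A).
(B) now also ready, so the ready set is {(B), (D)}; (B) has the earlier label → (B).
Next only (D) has its prerequisites met → (D).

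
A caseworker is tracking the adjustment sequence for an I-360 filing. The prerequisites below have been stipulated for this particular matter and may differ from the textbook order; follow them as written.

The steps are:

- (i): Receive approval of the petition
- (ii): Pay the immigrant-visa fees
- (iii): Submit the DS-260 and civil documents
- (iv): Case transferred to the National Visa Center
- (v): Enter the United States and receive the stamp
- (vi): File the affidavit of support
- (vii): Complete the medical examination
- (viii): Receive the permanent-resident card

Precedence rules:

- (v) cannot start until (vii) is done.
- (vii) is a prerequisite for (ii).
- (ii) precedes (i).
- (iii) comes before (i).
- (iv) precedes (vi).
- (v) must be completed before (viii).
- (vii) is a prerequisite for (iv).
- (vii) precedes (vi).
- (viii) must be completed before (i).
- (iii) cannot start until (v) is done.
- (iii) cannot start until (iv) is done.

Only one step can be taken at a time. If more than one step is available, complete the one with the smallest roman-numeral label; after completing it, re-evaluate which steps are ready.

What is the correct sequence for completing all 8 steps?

(vii), (ii), (iv), (v), (iii), (vi), (viii), (i)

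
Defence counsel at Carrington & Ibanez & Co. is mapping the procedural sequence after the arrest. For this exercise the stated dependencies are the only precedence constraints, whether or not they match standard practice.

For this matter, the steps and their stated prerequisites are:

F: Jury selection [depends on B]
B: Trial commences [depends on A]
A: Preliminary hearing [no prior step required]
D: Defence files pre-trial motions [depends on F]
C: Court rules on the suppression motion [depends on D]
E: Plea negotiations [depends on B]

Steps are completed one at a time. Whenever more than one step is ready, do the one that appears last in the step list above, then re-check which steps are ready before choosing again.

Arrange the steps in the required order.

A → B → E → F → D → C

Only A has no prerequisites, so it is first.
B is the only step now ready → B.
Ready: E and F. E is listed later → E.
That leaves F as the only ready step → F.
D needed F, now all done → D.
That leaves C as the only ready step → C.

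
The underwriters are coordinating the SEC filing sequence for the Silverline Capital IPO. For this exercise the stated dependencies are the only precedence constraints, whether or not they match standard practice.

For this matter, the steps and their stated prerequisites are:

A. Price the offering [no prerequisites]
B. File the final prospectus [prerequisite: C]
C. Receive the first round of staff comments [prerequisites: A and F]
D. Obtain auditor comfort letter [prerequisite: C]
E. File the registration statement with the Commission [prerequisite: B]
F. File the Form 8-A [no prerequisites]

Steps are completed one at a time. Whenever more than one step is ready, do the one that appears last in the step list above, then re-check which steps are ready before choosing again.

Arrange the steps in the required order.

F, A, C, D, B, E

Nothing is required for F and A. F is listed later → F first.
A is the only step now ready → A.
C needed F and A, now all done → C.
D and B are both available; D is listed later → D.
That leaves B as the only ready step → B.
E needed B, now all done → E.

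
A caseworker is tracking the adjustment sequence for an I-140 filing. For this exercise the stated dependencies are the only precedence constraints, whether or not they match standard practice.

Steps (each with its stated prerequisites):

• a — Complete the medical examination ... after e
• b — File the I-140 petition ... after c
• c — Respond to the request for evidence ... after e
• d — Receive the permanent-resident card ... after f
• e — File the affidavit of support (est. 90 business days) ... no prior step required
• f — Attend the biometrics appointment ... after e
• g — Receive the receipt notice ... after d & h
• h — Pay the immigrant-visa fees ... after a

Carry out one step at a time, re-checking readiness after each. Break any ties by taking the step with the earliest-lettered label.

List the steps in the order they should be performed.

e, a, c, b, f, d, h, g

e has no prerequisites → e first.
a, c and f are all available; a has the earlier label → a.
h now also ready, so the ready set is {c, f, h}; c has the earlier label → c.
Ready: b, f and h. b has the earlier label → b.
f and h are both available; f has the earlier label → f.
d now also ready, so the ready set is {d, h}; d has the earlier label → d.
Next only h has its prerequisites met → h.
g is the only step now ready → g.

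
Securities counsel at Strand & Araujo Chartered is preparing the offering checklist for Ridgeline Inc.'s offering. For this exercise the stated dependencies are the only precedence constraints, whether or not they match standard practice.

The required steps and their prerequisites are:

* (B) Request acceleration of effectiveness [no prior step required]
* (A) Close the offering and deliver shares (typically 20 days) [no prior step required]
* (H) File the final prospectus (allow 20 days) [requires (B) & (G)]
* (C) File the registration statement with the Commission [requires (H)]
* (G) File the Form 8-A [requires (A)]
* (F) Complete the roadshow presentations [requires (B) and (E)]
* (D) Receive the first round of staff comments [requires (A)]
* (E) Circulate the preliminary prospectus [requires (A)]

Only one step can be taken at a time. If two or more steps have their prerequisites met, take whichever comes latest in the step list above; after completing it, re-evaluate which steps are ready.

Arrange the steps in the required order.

(A), (E), (D), (G), (B), (F), (H), (C)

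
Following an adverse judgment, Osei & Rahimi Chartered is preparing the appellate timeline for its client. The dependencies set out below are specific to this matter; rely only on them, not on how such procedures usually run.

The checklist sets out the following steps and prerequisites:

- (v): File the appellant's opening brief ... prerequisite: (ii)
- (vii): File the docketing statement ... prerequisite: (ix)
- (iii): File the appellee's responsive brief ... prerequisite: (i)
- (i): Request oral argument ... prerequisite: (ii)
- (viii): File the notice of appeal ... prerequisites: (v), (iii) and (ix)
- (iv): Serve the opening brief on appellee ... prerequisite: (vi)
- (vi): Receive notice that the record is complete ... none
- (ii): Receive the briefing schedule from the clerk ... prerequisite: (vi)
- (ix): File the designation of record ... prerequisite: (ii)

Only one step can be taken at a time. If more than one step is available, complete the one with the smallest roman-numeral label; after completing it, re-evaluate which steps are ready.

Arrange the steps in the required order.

(vi) has no prerequisites → (vi) first.
(ii) and (iv) are both available; (ii) has the earlier label → (ii).
(i), (iv), (v) and (ix) are all available; (i) has the earlier label → (i).
(iii) now also ready, so the ready set is {(iii), (iv), (v), (ix)}; (iii) has the earlier label → (iii).
(iv), (v) and (ix) are all available; (iv) has the earlier label → (iv).
Ready: (v) and (ix). (v) has the earlier label → (v).
(ix) needed (ii), now all done → (ix).
Ready: (vii) and (viii). (vii) has the earlier label → (vii).
That leaves (viii) as the only ready step → (viii).

(vi) → (ii) → (i) → (iii) → (iv) → (v) → (ix) → (vii) → (viii)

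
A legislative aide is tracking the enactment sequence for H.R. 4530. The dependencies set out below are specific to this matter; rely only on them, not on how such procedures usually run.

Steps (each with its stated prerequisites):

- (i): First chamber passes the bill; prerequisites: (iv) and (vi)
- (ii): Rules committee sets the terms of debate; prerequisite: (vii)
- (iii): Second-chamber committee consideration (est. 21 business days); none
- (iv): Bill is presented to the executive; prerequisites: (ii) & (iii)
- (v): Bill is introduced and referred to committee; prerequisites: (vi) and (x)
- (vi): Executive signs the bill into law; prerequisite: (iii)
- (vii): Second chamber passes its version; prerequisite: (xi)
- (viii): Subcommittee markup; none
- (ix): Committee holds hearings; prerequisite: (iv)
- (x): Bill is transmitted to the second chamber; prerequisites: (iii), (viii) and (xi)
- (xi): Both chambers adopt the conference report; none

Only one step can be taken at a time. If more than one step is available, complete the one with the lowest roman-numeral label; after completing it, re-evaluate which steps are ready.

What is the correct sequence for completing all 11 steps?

(iii) → (vi) → (viii) → (xi) → (vii) → (ii) → (iv) → (i) → (ix) → (x) → (v)

(iii), (viii) and (xi) have no prerequisites; (iii) has the earlier label, so (iii) is first.
(vi), (viii) and (xi) are all available; (vi) has the earlier label → (vi).
Now (viii) and (xi) have their prerequisites met. (viii) has the earlier label, so (viii) next.
(xi) is the only step now ready → (xi).
(vii) and (x) are both available; (vii) has the earlier label → (vii).
(ii) now also ready, so the ready set is {(ii), (x)}; (ii) has the earlier label → (ii).
Ready: (iv) and (x). (iv) has the earlier label → (iv).
(i) and (ix) now also ready, so the ready set is {(i), (ix), (x)}; (i) has the earlier label → (i).
Now (ix) and (x) have their prerequisites met. (ix) has the earlier label, so (ix) next.
(x) is the only step now ready → (x).
(v) needed (vi) and (x), now all done → (v).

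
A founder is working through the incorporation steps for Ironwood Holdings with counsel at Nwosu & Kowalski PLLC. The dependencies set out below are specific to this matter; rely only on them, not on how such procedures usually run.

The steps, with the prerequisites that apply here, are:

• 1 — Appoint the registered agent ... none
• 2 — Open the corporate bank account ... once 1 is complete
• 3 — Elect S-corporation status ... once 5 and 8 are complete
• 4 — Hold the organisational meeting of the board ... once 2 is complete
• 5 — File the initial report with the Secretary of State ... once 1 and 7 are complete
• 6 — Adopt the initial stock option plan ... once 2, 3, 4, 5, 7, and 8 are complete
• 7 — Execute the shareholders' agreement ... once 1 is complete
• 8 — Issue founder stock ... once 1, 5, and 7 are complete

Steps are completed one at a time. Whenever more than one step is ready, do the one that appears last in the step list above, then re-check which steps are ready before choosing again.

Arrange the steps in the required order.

1, 7, 5, 8, 3, 2, 4, 6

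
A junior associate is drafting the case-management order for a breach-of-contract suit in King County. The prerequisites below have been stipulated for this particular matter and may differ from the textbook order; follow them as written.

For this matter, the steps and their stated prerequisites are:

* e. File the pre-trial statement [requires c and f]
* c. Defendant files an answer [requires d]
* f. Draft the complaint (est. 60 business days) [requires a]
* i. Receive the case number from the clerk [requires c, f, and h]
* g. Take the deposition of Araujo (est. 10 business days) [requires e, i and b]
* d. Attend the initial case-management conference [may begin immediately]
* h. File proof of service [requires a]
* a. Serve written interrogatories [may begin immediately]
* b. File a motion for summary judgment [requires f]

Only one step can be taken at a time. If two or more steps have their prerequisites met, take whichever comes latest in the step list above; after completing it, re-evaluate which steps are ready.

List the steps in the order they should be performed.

a, h, d, f, b, c, i, e, g

a and d have no prerequisites; a is listed later, so a is first.
Now h, d and f have their prerequisites met. h is listed later, so h next.
d and f are both available; d is listed later → d.
Now f and c have their prerequisites met. f is listed later, so f next.
b now also ready, so the ready set is {b, c}; b is listed later → b.
c is the only step now ready → c.
i and e are both available; i is listed later → i.
e needed f and c, now all done → e.
g is the only step now ready → g.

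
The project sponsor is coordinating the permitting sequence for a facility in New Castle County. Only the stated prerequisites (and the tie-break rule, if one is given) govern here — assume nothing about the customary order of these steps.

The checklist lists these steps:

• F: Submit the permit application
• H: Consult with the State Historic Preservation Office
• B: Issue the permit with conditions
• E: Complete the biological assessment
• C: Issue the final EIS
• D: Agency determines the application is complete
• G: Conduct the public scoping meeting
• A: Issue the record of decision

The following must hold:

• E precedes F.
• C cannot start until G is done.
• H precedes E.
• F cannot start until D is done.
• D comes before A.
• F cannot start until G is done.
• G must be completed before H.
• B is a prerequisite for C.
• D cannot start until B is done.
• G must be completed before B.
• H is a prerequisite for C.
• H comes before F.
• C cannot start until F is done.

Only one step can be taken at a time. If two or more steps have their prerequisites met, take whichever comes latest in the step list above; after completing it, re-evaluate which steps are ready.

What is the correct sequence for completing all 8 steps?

G, B, D, A, H, E, F, C

G has no prerequisites → G first.
Now B and H have their prerequisites met. B is listed later, so B next.
D now also ready, so the ready set is {D, H}; D is listed later → D.
A and H are both available; A is listed later → A.
Next only H has its prerequisites met → H.
E needed H, now all done → E.
F needed G, D, E and H, now all done → F.
C needed G, B, H and F, now all done → C.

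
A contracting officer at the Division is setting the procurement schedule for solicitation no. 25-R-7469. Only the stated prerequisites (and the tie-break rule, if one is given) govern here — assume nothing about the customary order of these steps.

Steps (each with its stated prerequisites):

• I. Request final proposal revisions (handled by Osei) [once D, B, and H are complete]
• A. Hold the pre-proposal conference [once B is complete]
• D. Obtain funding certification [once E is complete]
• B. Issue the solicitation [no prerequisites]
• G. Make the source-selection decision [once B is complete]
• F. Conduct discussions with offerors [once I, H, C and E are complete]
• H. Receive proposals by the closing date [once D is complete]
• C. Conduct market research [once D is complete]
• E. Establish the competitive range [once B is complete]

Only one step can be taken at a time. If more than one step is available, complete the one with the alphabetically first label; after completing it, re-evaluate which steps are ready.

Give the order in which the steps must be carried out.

B → A → E → D → C → G → H → I → F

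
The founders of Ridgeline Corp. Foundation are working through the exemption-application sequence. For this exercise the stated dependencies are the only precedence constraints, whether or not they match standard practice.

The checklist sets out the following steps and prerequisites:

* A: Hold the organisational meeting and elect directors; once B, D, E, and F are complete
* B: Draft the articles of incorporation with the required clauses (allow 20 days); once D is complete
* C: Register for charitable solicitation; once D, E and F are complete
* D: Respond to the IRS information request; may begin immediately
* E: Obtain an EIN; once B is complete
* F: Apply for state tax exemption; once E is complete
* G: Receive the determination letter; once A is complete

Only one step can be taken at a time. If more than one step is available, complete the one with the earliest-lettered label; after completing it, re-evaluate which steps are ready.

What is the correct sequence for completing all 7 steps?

D, B, E, F, A, C, G

D is the only step with nothing outstanding, so it goes first.
That leaves B as the only ready step → B.
E needed B, now all done → E.
Next only F has its prerequisites met → F.
Now A and C have their prerequisites met. A has the earlier label, so A next.
G now also ready, so the ready set is {C, G}; C has the earlier label → C.
G is the only step now ready → G.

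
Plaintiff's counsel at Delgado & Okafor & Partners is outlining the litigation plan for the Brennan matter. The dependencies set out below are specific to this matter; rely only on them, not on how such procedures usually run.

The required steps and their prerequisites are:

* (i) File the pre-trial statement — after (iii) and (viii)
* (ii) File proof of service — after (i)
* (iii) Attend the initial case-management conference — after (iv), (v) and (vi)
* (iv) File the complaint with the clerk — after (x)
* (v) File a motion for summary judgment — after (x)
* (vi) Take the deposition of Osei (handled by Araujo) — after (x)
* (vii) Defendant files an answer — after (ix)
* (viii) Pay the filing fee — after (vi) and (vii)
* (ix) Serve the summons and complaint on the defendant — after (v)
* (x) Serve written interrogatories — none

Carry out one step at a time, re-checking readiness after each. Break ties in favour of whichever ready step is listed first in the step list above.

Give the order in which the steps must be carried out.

(x) (iv) (v) (vi) (iii) (ix) (vii) (viii) (i) (ii)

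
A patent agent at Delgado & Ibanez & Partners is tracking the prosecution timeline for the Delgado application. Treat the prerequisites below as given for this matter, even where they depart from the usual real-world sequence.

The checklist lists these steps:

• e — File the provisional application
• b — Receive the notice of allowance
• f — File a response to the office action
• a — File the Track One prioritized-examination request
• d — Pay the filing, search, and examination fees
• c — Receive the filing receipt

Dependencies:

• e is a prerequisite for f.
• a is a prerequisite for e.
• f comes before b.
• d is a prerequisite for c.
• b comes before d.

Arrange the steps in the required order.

a → e → f → b → d → c

a has no prerequisites → a first.
e needed a, now all done → e.
f needed e, now all done → f.
That leaves b as the only ready step → b.
d needed b, now all done → d.
c is the only step now ready → c.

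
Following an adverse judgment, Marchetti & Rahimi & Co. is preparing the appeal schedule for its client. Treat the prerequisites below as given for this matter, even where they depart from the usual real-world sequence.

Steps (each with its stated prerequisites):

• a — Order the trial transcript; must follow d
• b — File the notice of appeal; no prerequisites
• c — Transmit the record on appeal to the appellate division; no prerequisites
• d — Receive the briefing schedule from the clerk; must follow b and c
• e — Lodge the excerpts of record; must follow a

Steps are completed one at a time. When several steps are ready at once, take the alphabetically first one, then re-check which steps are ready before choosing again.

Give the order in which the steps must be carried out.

b → c → d → a → e

Nothing is required for b and c. b has the earlier label → b first.
c is the only step now ready → c.
d is the only step now ready → d.
Next only a has its prerequisites met → a.
e needed a, now all done → e.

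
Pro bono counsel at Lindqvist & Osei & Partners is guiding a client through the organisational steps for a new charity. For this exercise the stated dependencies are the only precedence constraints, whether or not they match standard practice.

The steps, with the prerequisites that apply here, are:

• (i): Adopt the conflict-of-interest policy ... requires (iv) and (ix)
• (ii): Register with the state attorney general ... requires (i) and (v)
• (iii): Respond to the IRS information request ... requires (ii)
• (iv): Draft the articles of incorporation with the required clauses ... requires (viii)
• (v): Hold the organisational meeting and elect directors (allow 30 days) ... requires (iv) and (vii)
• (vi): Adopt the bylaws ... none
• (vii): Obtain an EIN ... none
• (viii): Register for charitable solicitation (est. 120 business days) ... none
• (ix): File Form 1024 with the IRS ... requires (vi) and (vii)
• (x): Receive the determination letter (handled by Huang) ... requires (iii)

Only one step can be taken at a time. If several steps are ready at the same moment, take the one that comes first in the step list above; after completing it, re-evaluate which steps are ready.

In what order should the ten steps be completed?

(vi), (vii) and (viii) have no prerequisites; (vi) is listed earlier, so (vi) is first.
Now (vii) and (viii) have their prerequisites met. (vii) is listed earlier, so (vii) next.
(ix) now also ready, so the ready set is {(viii), (ix)}; (viii) is listed earlier → (viii).
(iv) and (ix) are both available; (iv) is listed earlier → (iv).
Ready: (v) and (ix). (v) is listed earlier → (v).
(ix) needed (vi) and (vii), now all done → (ix).
(i) is the only step now ready → (i).
(ii) needed (i) and (v), now all done → (ii).
(iii) needed (ii), now all done → (iii).
(x) needed (iii), now all done → (x).

(vi), (vii), (viii), (iv), (v), (ix), (i), (ii), (iii), (x)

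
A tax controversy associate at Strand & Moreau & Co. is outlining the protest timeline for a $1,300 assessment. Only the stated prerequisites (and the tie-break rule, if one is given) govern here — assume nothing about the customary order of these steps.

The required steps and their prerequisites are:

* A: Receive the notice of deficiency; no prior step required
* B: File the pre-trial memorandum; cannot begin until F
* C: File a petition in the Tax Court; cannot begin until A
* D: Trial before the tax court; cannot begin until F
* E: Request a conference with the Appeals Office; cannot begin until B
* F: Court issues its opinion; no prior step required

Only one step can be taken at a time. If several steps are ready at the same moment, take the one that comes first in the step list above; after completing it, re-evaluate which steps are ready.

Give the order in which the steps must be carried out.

A and F have no prerequisites; A is listed earlier, so A is first.
Now C and F have their prerequisites met. C is listed earlier, so C next.
F is the only step now ready → F.
Ready: B and D. B is listed earlier → B.
Now D and E have their prerequisites met. D is listed earlier, so D next.
E needed B, now all done → E.

A → C → F → B → D → E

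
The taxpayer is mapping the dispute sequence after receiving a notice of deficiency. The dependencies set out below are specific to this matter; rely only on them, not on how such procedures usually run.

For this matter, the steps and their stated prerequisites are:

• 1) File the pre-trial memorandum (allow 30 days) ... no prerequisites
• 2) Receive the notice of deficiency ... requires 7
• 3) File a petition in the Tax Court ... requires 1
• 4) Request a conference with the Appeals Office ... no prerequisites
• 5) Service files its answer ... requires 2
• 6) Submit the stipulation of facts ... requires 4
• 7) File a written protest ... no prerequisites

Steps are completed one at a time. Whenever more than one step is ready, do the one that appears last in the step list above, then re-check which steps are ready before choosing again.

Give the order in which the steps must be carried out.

7 4 6 2 5 1 3

Nothing is required for 7, 4 and 1. 7 is listed later → 7 first.
2 now also ready, so the ready set is {4, 2, 1}; 4 is listed later → 4.
6 now also ready, so the ready set is {6, 2, 1}; 6 is listed later → 6.
Ready: 2 and 1. 2 is listed later → 2.
5 now also ready, so the ready set is {5, 1}; 5 is listed later → 5.
That leaves 1 as the only ready step → 1.
3 needed 1, now all done → 3.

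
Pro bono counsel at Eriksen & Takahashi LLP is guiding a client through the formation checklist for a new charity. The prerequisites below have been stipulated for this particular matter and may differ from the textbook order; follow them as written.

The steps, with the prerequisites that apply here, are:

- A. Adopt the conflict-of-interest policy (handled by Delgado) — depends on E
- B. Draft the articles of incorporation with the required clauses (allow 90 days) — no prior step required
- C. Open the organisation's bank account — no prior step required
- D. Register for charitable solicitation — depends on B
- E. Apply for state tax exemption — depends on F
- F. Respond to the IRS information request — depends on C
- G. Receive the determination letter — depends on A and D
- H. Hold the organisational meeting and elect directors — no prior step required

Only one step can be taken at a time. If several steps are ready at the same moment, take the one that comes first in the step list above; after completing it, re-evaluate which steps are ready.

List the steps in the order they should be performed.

B C D F E A G H

Nothing is required for B, C and H. B is listed earlier → B first.
C, D and H are all available; C is listed earlier → C.
Ready: D, F and H. D is listed earlier → D.
Now F and H have their prerequisites met. F is listed earlier, so F next.
E now also ready, so the ready set is {E, H}; E is listed earlier → E.
A now also ready, so the ready set is {A, H}; A is listed earlier → A.
G now also ready, so the ready set is {G, H}; G is listed earlier → G.
H is the only step now ready → H.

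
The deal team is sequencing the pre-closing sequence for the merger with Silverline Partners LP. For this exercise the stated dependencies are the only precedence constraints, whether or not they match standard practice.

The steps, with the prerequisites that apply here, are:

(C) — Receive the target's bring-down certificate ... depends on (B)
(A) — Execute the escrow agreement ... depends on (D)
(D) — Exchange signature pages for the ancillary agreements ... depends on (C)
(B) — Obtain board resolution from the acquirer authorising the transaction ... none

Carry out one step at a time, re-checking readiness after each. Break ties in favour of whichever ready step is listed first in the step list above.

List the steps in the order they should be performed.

(B) is the only step with nothing outstanding, so it goes first.
(C) is the only step now ready → (C).
(D) needed (C), now all done → (D).
Next only (A) has its prerequisites met → (A).

(B), (C), (D), (A)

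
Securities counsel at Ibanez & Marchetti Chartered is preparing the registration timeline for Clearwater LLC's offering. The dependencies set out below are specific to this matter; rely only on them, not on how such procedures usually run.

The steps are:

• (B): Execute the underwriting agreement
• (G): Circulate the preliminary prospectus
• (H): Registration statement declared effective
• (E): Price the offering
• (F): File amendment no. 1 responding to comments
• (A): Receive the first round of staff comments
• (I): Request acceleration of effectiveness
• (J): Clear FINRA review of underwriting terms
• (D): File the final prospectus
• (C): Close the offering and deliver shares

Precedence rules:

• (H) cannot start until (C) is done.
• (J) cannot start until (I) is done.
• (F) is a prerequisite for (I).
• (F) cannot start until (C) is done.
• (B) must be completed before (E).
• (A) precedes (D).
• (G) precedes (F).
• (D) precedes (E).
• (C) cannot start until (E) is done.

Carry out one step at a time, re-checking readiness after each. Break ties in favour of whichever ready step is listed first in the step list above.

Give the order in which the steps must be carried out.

(B), (G), (A), (D), (E), (C), (H), (F), (I), (J)

Nothing is required for (B), (G) and (A). (B) is listed earlier → (B) first.
Now (G) and (A) have their prerequisites met. (G) is listed earlier, so (G) next.
Next only (A) has its prerequisites met → (A).
(D) needed (A), now all done → (D).
(E) needed (B) and (D), now all done → (E).
Next only (C) has its prerequisites met → (C).
Ready: (H) and (F). (H) is listed earlier → (H).
Next only (F) has its prerequisites met → (F).
(I) needed (F), now all done → (I).
Next only (J) has its prerequisites met → (J).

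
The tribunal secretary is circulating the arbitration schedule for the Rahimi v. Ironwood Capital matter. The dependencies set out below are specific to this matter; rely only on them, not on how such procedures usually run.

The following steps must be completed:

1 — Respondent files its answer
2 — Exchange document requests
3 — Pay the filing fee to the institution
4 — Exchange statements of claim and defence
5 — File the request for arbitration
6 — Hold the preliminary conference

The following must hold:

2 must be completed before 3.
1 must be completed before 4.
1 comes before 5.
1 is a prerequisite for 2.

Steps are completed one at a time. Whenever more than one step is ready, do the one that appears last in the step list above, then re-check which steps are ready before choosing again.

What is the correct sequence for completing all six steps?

6 → 1 → 5 → 4 → 2 → 3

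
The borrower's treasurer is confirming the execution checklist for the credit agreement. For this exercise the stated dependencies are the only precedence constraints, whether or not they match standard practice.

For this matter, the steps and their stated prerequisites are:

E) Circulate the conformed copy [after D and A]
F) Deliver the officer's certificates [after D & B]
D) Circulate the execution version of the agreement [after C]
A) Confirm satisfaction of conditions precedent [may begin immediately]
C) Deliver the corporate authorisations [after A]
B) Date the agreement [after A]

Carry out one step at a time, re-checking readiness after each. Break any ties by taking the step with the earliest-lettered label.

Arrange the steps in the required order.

A → B → C → D → E → F

A has no prerequisites → A first.
B and C are both available; B has the earlier label → B.
C needed A, now all done → C.
Next only D has its prerequisites met → D.
Ready: E and F. E has the earlier label → E.
Next only F has its prerequisites met → F.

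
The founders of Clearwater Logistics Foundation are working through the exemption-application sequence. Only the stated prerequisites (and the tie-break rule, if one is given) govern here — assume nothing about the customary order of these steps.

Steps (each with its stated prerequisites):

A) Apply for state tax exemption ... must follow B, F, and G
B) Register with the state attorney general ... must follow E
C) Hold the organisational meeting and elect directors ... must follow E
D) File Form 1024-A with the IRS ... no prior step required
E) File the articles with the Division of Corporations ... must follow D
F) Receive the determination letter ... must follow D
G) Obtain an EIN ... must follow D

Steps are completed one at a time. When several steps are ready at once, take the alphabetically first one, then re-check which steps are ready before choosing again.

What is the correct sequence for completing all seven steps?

D is the only step with nothing outstanding, so it goes first.
Ready: E, F and G. E has the earlier label → E.
Now B, C, F and G have their prerequisites met. B has the earlier label, so B next.
C, F and G are all available; C has the earlier label → C.
Ready: F and G. F has the earlier label → F.
G needed D, now all done → G.
A is the only step now ready → A.

D, E, B, C, F, G, A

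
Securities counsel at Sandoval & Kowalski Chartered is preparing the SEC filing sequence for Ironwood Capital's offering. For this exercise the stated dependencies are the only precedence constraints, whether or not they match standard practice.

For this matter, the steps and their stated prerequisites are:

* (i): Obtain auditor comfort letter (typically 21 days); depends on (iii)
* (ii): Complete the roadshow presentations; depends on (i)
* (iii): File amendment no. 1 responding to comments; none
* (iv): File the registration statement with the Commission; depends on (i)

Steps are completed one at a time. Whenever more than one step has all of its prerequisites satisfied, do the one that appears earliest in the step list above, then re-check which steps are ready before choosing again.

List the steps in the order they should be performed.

Only (iii) has no prerequisites, so it is first.
Next only (i) has its prerequisites met → (i).
(ii) and (iv) are both available; (ii) is listed earlier → (ii).
Next only (iv) has its prerequisites met → (iv).

(iii) → (i) → (ii) → (iv)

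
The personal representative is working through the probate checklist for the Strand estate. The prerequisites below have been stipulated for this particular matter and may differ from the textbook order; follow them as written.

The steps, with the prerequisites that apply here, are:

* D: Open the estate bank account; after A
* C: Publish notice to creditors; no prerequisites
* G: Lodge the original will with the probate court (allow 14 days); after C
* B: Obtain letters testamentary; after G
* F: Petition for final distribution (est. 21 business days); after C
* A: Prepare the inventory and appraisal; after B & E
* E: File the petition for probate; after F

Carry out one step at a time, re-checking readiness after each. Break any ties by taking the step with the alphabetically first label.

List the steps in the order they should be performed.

C, F, E, G, B, A, D

C has no prerequisites → C first.
Ready: F and G. F has the earlier label → F.
Now E and G have their prerequisites met. E has the earlier label, so E next.
G needed C, now all done → G.
B needed G, now all done → B.
A needed B and E, now all done → A.
Next only D has its prerequisites met → D.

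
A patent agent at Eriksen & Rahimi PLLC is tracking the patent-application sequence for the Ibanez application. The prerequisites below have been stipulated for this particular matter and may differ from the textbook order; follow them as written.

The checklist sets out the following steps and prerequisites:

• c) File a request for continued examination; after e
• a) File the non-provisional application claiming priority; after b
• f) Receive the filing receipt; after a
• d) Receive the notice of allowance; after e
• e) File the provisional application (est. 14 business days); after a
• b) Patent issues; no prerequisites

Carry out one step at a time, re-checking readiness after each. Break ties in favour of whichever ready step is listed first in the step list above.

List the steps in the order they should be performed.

b, a, f, e, c, d

b has no prerequisites → b first.
Next only a has its prerequisites met → a.
Now f and e have their prerequisites met. f is listed earlier, so f next.
That leaves e as the only ready step → e.
Ready: c and d. c is listed earlier → c.
d needed e, now all done → d.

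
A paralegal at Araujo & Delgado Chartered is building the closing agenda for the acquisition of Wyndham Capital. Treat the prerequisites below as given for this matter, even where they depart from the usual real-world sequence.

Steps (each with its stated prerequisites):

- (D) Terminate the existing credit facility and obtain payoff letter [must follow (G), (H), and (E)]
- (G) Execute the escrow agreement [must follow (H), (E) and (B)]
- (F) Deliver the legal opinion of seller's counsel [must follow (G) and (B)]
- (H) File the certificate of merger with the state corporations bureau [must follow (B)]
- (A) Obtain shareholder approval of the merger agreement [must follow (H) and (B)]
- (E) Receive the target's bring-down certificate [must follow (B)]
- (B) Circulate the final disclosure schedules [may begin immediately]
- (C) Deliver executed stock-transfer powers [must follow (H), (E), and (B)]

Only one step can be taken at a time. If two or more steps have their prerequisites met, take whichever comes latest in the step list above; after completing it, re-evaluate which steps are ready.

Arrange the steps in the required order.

Only (B) has no prerequisites, so it is first.
(E) and (H) are both available; (E) is listed later → (E).
Next only (H) has its prerequisites met → (H).
Now (C), (A) and (G) have their prerequisites met. (C) is listed later, so (C) next.
Ready: (A) and (G). (A) is listed later → (A).
That leaves (G) as the only ready step → (G).
Now (F) and (D) have their prerequisites met. (F) is listed later, so (F) next.
(D) is the only step now ready → (D).

(B), (E), (H), (C), (A), (G), (F), (D)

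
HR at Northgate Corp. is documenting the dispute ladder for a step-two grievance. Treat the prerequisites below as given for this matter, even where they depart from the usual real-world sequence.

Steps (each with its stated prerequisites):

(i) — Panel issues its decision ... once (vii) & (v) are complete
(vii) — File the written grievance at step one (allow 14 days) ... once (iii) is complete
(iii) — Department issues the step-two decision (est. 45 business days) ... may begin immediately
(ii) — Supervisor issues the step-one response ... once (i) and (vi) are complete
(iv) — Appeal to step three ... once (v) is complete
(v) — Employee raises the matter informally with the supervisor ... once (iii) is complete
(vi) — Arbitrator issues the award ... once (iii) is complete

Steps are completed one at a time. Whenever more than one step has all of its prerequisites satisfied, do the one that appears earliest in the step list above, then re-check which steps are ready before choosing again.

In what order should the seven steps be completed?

(iii) is the only step with nothing outstanding, so it goes first.
(vii), (v) and (vi) are all available; (vii) is listed earlier → (vii).
(v) and (vi) are both available; (v) is listed earlier → (v).
Ready: (i), (iv) and (vi). (i) is listed earlier → (i).
Now (iv) and (vi) have their prerequisites met. (iv) is listed earlier, so (iv) next.
Next only (vi) has its prerequisites met → (vi).
Next only (ii) has its prerequisites met → (ii).

(iii), (vii), (v), (i), (iv), (vi), (ii)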